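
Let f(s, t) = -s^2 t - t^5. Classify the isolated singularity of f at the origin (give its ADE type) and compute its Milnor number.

Type D_6, Milnor number mu = 6.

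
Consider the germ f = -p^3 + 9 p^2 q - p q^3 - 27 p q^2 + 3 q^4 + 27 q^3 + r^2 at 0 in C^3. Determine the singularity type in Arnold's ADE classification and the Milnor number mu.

Type E_{7}, Milnor number mu = 7.

The Hessian of f at 0 is [[0, 0, 0], [0, 0, 0], [0, 0, 2]] with rank 1, so corank 2. A Groebner basis of the Jacobian ideal J(f) in C{p,q,r} is {p^3 - 9*p^2*q - 162*p^2 + 972*p*q - 1458*q^2, 9*p^2 + p*q^2 - 54*p*q + 81*q^2, 3*p^2 - 18*p*q + q^3 + 27*q^2, r}; counting standard monomials gives mu = 7. Corank 2; j^3 = -(p - 3*q)^3 is a perfect cube, so E-series; the 4-jet and mu = 7 give E_7.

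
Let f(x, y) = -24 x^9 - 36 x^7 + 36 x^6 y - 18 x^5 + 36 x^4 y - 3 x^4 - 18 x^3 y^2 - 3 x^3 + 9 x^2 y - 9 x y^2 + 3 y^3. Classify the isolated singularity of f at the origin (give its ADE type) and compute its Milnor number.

Type E6, Milnor number mu = 6.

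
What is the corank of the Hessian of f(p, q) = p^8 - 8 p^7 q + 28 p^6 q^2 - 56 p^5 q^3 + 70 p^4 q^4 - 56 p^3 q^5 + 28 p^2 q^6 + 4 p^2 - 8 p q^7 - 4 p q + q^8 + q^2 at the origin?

1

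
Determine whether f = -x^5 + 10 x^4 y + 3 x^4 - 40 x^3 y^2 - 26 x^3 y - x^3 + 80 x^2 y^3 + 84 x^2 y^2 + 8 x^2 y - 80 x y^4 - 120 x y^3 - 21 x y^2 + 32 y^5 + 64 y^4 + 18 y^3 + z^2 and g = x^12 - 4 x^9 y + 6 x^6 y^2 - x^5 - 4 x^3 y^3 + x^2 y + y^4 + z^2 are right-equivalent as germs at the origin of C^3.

Yes.

The Hessian of f at 0 is [[0, 0, 0], [0, 0, 0], [0, 0, 2]] with rank 1, so corank 2. A Groebner basis of the Jacobian ideal J(f) in C{x,y,z} is {x*y^2 + x*y - 3*y^2, x*y/3 + y^3 - y^2, x^2 - 14*x*y/3 + 5*y^2, z}; counting standard monomials gives mu = 5. Corank 2; j^3 = -(x - 3*y)^2*(x - 2*y) has shape L^2 M (L != M), so D-series; mu = 5 gives D_5. The Hessian of g at 0 is [[0, 0, 0], [0, 0, 0], [0, 0, 2]] with rank 1, so corank 2. A Groebner basis of the Jacobian ideal J(g) in C{x,y,z} is {x^3, x^2/4 + y^3, x*y, z}; counting standard monomials gives mu = 5. Corank 2; j^3 = x^2*y has shape L^2 M (L != M), so D-series; mu = 5 gives D_5. Both have type D_5, hence right-equivalent.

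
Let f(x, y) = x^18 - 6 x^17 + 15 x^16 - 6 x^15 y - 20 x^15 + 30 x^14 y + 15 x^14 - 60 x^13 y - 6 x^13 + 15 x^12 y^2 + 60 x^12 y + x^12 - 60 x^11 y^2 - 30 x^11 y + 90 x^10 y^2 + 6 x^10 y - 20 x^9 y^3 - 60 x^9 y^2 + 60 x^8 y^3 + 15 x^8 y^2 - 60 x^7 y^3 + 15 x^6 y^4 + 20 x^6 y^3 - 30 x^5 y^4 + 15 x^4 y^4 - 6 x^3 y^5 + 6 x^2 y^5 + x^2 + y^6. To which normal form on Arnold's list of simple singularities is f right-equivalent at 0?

A5

The Hessian of f at 0 has rank 1. Corank 1: A-series; mu = 5 gives A_5.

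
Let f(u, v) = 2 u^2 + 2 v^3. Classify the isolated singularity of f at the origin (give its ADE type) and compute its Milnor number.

Type A_2, Milnor number mu = 2.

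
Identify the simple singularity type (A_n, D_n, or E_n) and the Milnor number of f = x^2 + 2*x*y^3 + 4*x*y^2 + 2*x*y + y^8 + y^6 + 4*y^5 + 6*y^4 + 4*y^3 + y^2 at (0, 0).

Type A_{7}, Milnor number mu = 7.

The Hessian of f at 0 is [[2, 2], [2, 2]] with rank 1, so corank 1. A Groebner basis of the Jacobian ideal J(f) in C{x,y} is {x^3 + 20*x^2 + 65*x*y^2 - 16*x*y + 46*x + 56*y^2 + 46*y, x^2*y - 4*x^2 - 10*x*y^2 - 5*x - 6*y^2 - 5*y, x + y^3 + 2*y^2 + y}; counting standard monomials gives mu = 7. Corank 1: A-series; mu = 7 gives A_7.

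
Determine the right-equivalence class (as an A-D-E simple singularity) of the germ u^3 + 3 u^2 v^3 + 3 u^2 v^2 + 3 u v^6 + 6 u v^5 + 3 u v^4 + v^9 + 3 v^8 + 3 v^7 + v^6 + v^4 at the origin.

The Hessian of f at 0 is [[0, 0], [0, 0]] with rank 0, so corank 2. A Groebner basis of the Jacobian ideal J(f) in C{u,v} is {u^3, u^2*v, u^2/2 + u*v^2, v^3}; counting standard monomials gives mu = 6. Corank 2; j^3 = u^3 is a perfect cube, so E-series; the 4-jet and mu = 6 give E_6.

E_{6}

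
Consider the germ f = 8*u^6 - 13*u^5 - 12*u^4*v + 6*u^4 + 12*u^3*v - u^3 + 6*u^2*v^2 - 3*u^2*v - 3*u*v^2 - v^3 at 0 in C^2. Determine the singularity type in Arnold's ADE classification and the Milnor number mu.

The Hessian of f at 0 is [[0, 0], [0, 0]] with rank 0, so corank 2. A Groebner basis of the Jacobian ideal J(f) in C{u,v} is {-3*u^2/32 + u*v^3 + 3*u*v^2/8 - 3*u*v/16 + 3*v^3/8 - 3*v^2/32, u^2/8 - u*v^2/2 + u*v/4 + v^4 - v^3/2 + v^2/8, u^3 - 3*u^2/8 - 3*u*v^2/2 - 3*u*v/4 - v^3/2 - 3*v^2/8, u^2*v + u^2/8 + 3*u*v^2/2 + u*v/4 + v^3/2 + v^2/8}; counting standard monomials gives mu = 8. Corank 2; j^3 = -(u + v)^3 is a perfect cube, so E-series; the 5-jet and mu = 8 give E_8.

Type E_{8}, Milnor number mu = 8.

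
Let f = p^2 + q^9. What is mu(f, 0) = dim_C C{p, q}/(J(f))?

The Hessian of f at 0 has rank 1. Corank 1: A-series; mu = 8 gives A_8.

8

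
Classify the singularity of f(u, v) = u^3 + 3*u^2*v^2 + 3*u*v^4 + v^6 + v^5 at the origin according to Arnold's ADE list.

The Hessian of f at 0 is [[0, 0], [0, 0]] with rank 0, so corank 2. A Groebner basis of the Jacobian ideal J(f) in C{u,v} is {v^4, u^3, u^2/2 + u*v^2}; counting standard monomials gives mu = 8. Corank 2; j^3 = u^3 is a perfect cube, so E-series; the 5-jet and mu = 8 give E_8.

E_{8}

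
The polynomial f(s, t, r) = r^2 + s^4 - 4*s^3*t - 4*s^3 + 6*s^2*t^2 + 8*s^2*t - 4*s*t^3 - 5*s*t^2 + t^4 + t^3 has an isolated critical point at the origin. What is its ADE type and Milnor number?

Type D_5, Milnor number mu = 5.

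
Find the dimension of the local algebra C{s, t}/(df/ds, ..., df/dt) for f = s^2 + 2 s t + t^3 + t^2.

2

The Hessian of f at 0 has rank 1. Corank 1: A-series; mu = 2 gives A_2.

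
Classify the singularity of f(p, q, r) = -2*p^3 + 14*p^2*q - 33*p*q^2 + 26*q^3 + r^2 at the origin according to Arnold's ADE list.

D_4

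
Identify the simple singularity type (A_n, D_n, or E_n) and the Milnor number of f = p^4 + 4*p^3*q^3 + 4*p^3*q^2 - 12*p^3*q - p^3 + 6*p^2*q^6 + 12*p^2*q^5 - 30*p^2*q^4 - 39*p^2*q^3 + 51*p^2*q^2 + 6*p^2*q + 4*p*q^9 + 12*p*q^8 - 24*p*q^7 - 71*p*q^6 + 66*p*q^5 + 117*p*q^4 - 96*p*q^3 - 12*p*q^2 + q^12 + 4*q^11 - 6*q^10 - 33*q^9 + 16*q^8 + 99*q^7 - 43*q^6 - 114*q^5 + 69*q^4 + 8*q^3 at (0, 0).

Type E_{6}, Milnor number mu = 6.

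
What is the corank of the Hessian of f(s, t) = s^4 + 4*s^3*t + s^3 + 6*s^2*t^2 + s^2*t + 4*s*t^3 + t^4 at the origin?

2

The Hessian at 0 is [[0, 0], [0, 0]] of rank 0; hence corank 2.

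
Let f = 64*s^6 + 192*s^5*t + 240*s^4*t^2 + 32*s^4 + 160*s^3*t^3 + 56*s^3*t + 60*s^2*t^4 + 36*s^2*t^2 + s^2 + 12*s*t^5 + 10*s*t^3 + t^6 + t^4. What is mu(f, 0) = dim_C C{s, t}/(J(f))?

The Hessian of f at 0 has rank 1. Corank 1: A-series; mu = 3 gives A_3.

3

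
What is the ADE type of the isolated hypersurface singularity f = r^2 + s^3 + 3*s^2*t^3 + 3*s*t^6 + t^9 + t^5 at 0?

E_8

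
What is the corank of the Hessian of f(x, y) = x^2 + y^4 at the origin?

The Hessian at 0 is [[2, 0], [0, 0]] of rank 1; hence corank 1.

1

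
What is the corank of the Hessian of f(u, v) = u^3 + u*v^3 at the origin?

The Hessian at 0 is [[0, 0], [0, 0]] of rank 0; hence corank 2.

2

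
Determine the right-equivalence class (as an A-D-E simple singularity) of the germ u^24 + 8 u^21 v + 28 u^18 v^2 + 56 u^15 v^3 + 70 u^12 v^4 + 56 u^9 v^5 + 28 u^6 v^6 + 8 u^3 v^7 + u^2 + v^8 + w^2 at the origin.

The Hessian of f at 0 has rank 2. Corank 1: A-series; mu = 7 gives A_7.

A_{7}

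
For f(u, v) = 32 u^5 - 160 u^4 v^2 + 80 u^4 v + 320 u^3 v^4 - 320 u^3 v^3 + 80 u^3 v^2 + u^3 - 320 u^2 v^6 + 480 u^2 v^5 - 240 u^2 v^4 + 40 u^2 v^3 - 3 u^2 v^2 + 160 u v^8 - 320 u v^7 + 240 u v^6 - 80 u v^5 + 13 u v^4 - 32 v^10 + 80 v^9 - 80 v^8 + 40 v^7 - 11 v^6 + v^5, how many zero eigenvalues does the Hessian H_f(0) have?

The Hessian at 0 is [[0, 0], [0, 0]] of rank 0; hence corank 2.

2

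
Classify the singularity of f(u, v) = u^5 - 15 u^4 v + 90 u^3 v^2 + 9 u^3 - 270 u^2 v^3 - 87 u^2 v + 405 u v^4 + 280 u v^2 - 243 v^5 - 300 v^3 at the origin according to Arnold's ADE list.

The Hessian of f at 0 has rank 0. Corank 2; j^3 = (u - 3*v)*(3*u - 10*v)^2 has shape L^2 M (L != M), so D-series; mu = 6 gives D_6.

D6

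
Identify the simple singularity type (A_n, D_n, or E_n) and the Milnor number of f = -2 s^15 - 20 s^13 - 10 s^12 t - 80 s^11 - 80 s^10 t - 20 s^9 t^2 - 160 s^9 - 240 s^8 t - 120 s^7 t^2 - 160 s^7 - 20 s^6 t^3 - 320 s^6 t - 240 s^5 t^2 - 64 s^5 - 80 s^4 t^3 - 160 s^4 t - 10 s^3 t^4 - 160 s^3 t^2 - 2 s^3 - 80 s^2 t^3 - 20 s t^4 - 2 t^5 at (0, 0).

Type E_8, Milnor number mu = 8.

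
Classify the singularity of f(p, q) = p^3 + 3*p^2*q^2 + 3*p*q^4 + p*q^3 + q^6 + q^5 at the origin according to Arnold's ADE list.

The Hessian of f at 0 has rank 0. Corank 2; j^3 = p^3 is a perfect cube, so E-series; the 4-jet and mu = 7 give E_7.

E_7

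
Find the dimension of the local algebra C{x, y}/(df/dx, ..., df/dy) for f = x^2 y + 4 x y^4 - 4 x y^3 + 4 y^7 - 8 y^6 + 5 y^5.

6

The Hessian of f at 0 has rank 0. Corank 2; j^3 = x^2*y has shape L^2 M (L != M), so D-series; mu = 6 gives D_6.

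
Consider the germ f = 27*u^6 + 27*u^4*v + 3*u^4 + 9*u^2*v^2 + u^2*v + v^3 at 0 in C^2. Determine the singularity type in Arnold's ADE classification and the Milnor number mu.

The Hessian of f at 0 is [[0, 0], [0, 0]] with rank 0, so corank 2. A Groebner basis of the Jacobian ideal J(f) in C{u,v} is {v^3, u^2 + 3*v^2, u*v}; counting standard monomials gives mu = 4. Corank 2; j^3 = v*(u^2 + v^2) splits into three distinct lines over C (the quadratic factor has nonzero discriminant), so D_4.

Type D_{4}, Milnor number mu = 4.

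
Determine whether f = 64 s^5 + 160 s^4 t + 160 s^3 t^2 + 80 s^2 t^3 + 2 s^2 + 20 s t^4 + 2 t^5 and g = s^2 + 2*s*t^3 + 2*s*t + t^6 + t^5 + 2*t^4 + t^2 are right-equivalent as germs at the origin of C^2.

Yes.

The Hessian of f at 0 is [[4, 0], [0, 0]] with rank 1, so corank 1. A Groebner basis of the Jacobian ideal J(f) in C{s,t} is {t^4, s}; counting standard monomials gives mu = 4. Corank 1: A-series; mu = 4 gives A_4. The Hessian of g at 0 is [[2, 2], [2, 2]] with rank 1, so corank 1. A Groebner basis of the Jacobian ideal J(g) in C{s,t} is {s + t^3 + t, s^2 - t^2, s*t + t^2}; counting standard monomials gives mu = 4. Corank 1: A-series; mu = 4 gives A_4. Both have type A_4, hence right-equivalent.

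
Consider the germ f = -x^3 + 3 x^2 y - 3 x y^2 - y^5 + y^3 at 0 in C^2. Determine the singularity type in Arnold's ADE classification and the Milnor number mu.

Type E_8, Milnor number mu = 8.

The Hessian of f at 0 has rank 0. Corank 2; j^3 = -(x - y)^3 is a perfect cube, so E-series; the 5-jet and mu = 8 give E_8.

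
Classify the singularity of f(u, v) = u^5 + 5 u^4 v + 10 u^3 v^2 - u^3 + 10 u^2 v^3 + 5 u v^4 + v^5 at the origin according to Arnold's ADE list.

The Hessian of f at 0 has rank 0. Corank 2; j^3 = -u^3 is a perfect cube, so E-series; the 5-jet and mu = 8 give E_8.

E8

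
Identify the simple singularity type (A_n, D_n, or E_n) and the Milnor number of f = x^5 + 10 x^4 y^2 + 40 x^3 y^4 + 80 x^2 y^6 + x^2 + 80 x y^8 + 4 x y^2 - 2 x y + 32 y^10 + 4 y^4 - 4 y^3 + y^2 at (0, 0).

Type A4, Milnor number mu = 4.

The Hessian of f at 0 has rank 1. Corank 1: A-series; mu = 4 gives A_4.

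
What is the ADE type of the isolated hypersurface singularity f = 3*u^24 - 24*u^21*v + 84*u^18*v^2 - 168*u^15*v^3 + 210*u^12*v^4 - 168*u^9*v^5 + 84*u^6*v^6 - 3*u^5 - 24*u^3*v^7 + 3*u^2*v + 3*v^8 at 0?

D9

The Hessian of f at 0 is [[0, 0], [0, 0]] with rank 0, so corank 2. A Groebner basis of the Jacobian ideal J(f) in C{u,v} is {u^2/8 + v^7, u^3, u*v}; counting standard monomials gives mu = 9. Corank 2; j^3 = 3*u^2*v has shape L^2 M (L != M), so D-series; mu = 9 gives D_9.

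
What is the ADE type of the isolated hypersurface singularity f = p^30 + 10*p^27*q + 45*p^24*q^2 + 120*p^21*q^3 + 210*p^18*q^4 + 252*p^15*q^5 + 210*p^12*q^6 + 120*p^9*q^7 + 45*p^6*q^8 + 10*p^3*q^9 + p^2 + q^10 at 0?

The Hessian of f at 0 is [[2, 0], [0, 0]] with rank 1, so corank 1. A Groebner basis of the Jacobian ideal J(f) in C{p,q} is {q^9, p}; counting standard monomials gives mu = 9. Corank 1: A-series; mu = 9 gives A_9.

A_{9}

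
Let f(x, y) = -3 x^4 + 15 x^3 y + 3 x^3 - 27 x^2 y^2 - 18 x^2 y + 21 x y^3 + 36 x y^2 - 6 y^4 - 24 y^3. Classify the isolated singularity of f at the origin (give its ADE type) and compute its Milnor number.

Type E_{7}, Milnor number mu = 7.

The Hessian of f at 0 has rank 0. Corank 2; j^3 = 3*(x - 2*y)^3 is a perfect cube, so E-series; the 4-jet and mu = 7 give E_7.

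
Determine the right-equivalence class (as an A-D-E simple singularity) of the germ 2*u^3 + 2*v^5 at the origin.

E8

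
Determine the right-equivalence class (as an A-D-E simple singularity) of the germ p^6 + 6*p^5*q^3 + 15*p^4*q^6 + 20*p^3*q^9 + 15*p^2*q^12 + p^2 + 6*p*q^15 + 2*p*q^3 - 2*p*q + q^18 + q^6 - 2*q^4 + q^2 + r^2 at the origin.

The Hessian of f at 0 has rank 2. Corank 1: A-series; mu = 5 gives A_5.

A_{5}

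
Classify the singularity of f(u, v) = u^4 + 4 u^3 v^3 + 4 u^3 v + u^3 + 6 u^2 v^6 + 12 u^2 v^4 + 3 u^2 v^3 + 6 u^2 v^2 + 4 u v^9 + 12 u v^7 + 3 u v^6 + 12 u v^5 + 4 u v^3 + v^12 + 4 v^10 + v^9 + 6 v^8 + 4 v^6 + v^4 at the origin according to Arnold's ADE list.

The Hessian of f at 0 has rank 0. Corank 2; j^3 = u^3 is a perfect cube, so E-series; the 4-jet and mu = 6 give E_6.

E6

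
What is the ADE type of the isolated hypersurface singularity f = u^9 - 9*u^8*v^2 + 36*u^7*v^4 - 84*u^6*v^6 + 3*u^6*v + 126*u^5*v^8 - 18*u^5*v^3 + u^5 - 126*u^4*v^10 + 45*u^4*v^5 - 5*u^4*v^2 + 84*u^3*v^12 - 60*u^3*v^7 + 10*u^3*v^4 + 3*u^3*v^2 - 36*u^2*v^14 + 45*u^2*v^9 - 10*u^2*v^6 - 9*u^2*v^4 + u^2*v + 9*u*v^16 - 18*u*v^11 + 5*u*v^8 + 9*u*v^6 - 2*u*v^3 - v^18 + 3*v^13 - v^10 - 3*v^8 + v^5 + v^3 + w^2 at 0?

D4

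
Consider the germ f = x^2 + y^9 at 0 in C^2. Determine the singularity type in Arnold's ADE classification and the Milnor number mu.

Type A_{8}, Milnor number mu = 8.

The Hessian of f at 0 has rank 1. Corank 1: A-series; mu = 8 gives A_8.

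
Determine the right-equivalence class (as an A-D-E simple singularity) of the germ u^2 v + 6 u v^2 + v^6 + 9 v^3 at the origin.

D_7

The Hessian of f at 0 is [[0, 0], [0, 0]] with rank 0, so corank 2. A Groebner basis of the Jacobian ideal J(f) in C{u,v} is {u^2/6 + v^5 - 3*v^2/2, u^3 + 27*v^3, u*v + 3*v^2}; counting standard monomials gives mu = 7. Corank 2; j^3 = v*(u + 3*v)^2 has shape L^2 M (L != M), so D-series; mu = 7 gives D_7.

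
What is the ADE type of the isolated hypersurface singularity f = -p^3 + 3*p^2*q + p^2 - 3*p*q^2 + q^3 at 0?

The Hessian of f at 0 has rank 1. Corank 1: A-series; mu = 2 gives A_2.

A2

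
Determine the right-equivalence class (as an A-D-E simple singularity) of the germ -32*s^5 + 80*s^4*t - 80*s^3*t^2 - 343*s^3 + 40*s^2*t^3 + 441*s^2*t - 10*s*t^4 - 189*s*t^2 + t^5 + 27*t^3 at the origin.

E8

The Hessian of f at 0 has rank 0. Corank 2; j^3 = -(7*s - 3*t)^3 is a perfect cube, so E-series; the 5-jet and mu = 8 give E_8.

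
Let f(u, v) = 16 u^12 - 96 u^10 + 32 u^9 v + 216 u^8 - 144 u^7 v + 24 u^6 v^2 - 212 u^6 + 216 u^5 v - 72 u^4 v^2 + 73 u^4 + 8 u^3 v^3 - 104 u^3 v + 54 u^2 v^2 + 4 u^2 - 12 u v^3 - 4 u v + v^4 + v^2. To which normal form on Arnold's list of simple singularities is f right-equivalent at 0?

A_3

The Hessian of f at 0 has rank 1. Corank 1: A-series; mu = 3 gives A_3.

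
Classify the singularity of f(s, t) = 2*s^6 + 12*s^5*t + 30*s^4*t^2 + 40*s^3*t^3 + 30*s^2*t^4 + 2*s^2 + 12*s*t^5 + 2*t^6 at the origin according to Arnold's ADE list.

A5

The Hessian of f at 0 has rank 1. Corank 1: A-series; mu = 5 gives A_5.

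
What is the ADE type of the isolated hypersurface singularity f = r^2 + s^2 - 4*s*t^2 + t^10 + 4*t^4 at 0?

A9

The Hessian of f at 0 has rank 2. Corank 1: A-series; mu = 9 gives A_9.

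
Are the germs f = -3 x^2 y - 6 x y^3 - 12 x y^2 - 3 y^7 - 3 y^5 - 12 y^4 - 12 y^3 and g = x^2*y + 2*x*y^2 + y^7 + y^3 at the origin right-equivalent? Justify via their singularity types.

The Hessian of f at 0 has rank 0. Corank 2; j^3 = -3*y*(x + 2*y)^2 has shape L^2 M (L != M), so D-series; mu = 8 gives D_8. The Hessian of g at 0 has rank 0. Corank 2; j^3 = y*(x + y)^2 has shape L^2 M (L != M), so D-series; mu = 8 gives D_8. Both have type D_8, hence right-equivalent.

Yes.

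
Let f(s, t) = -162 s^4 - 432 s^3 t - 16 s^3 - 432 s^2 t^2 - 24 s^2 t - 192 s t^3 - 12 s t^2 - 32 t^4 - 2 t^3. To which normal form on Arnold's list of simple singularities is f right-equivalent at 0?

E_{6}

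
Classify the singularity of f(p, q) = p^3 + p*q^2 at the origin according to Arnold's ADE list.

D4

The Hessian of f at 0 has rank 0. Corank 2; j^3 = p*(p^2 + q^2) splits into three distinct lines over C (the quadratic factor has nonzero discriminant), so D_4.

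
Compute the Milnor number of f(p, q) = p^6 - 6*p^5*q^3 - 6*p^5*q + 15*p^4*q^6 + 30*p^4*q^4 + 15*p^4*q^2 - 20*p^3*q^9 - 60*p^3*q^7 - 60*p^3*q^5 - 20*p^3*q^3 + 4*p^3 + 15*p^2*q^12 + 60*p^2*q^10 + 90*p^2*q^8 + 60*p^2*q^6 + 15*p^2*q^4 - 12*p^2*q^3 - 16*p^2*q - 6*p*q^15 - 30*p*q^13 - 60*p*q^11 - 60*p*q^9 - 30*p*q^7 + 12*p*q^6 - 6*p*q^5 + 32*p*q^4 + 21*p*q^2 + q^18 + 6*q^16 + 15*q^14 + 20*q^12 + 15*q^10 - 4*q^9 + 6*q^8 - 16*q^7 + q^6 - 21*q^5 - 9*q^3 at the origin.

The Hessian of f at 0 is [[0, 0], [0, 0]] with rank 0, so corank 2. A Groebner basis of the Jacobian ideal J(f) in C{p,q} is {-2*p^2 + 5*p*q + q^4 - 3*q^2, p^3 + 144*p^2 - 432*p*q - 27*q^3/8 + 324*q^2, p^2*q + 64*p^2 - 192*p*q - 9*q^3/4 + 144*q^2, 64*p^2/3 + p*q^2 - 64*p*q - 3*q^3/2 + 48*q^2}; counting standard monomials gives mu = 7. Corank 2; j^3 = (p - q)*(2*p - 3*q)^2 has shape L^2 M (L != M), so D-series; mu = 7 gives D_7.

7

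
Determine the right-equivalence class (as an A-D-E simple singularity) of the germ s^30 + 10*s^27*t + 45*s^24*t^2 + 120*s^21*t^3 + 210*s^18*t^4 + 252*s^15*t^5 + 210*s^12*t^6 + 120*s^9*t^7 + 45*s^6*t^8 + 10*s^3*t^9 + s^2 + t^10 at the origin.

The Hessian of f at 0 is [[2, 0], [0, 0]] with rank 1, so corank 1. A Groebner basis of the Jacobian ideal J(f) in C{s,t} is {t^9, s}; counting standard monomials gives mu = 9. Corank 1: A-series; mu = 9 gives A_9.

A9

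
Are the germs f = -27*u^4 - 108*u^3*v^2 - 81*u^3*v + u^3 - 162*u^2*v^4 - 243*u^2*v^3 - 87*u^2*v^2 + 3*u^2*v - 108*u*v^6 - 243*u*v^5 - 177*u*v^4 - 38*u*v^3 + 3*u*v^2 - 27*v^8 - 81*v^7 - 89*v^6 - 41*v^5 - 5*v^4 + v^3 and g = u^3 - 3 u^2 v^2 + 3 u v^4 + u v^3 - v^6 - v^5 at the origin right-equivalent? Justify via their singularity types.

Yes.

The Hessian of f at 0 has rank 0. Corank 2; j^3 = (u + v)^3 is a perfect cube, so E-series; the 4-jet and mu = 7 give E_7. The Hessian of g at 0 has rank 0. Corank 2; j^3 = u^3 is a perfect cube, so E-series; the 4-jet and mu = 7 give E_7. Both have type E_7, hence right-equivalent.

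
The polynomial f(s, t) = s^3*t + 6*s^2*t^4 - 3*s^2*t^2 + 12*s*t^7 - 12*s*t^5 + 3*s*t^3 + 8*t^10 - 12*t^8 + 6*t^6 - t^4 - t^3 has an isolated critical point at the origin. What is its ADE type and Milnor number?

Type E_{7}, Milnor number mu = 7.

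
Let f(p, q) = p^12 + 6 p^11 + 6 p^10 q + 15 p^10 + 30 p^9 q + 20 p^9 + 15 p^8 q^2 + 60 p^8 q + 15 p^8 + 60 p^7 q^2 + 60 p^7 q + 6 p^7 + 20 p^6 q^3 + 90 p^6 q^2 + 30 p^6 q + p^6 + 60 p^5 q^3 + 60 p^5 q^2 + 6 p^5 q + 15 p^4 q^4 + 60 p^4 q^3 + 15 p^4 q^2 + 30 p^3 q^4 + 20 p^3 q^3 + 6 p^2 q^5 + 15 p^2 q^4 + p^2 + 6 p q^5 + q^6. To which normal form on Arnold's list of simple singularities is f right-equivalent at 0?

The Hessian of f at 0 is [[2, 0], [0, 0]] with rank 1, so corank 1. A Groebner basis of the Jacobian ideal J(f) in C{p,q} is {q^5, p}; counting standard monomials gives mu = 5. Corank 1: A-series; mu = 5 gives A_5.

A_5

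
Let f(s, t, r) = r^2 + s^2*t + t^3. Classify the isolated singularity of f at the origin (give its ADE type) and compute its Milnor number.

The Hessian of f at 0 is [[0, 0, 0], [0, 0, 0], [0, 0, 2]] with rank 1, so corank 2. A Groebner basis of the Jacobian ideal J(f) in C{s,t,r} is {t^3, s^2 + 3*t^2, s*t, r}; counting standard monomials gives mu = 4. Corank 2; j^3 = t*(s^2 + t^2) splits into three distinct lines over C (the quadratic factor has nonzero discriminant), so D_4.

Type D_{4}, Milnor number mu = 4.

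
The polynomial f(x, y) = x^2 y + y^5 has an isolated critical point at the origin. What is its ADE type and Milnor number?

Type D6, Milnor number mu = 6.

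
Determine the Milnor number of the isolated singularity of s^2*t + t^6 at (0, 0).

7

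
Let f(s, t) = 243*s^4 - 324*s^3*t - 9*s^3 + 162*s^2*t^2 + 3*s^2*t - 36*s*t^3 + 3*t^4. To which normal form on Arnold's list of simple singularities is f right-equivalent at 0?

D_{5}

The Hessian of f at 0 has rank 0. Corank 2; j^3 = -3*s^2*(3*s - t) has shape L^2 M (L != M), so D-series; mu = 5 gives D_5.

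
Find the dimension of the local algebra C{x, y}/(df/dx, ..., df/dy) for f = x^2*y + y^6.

7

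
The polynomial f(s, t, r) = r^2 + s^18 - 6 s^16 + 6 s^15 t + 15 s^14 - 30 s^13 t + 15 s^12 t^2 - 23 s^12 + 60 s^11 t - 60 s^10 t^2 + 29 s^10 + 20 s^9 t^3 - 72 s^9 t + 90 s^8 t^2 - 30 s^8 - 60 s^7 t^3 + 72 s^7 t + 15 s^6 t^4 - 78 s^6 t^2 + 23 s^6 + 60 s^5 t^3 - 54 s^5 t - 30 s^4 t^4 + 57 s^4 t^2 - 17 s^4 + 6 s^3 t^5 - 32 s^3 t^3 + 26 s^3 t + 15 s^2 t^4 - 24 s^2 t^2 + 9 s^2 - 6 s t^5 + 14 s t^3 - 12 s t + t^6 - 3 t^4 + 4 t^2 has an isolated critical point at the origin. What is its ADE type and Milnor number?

Type A3, Milnor number mu = 3.

The Hessian of f at 0 is [[18, -12, 0], [-12, 8, 0], [0, 0, 2]] with rank 2, so corank 1. A Groebner basis of the Jacobian ideal J(f) in C{s,t,r} is {t^3, s - 2*t/3, r}; counting standard monomials gives mu = 3. Corank 1: A-series; mu = 3 gives A_3.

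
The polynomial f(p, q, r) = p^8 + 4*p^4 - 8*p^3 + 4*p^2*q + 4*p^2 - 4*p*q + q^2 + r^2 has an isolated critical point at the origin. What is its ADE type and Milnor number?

The Hessian of f at 0 is [[8, -4, 0], [-4, 2, 0], [0, 0, 2]] with rank 2, so corank 1. A Groebner basis of the Jacobian ideal J(f) in C{p,q,r} is {p*q^3 - 12*p*q^2 + 20*p*q - 8*p + 3*q^3 - 8*q^2 + 4*q, -56*p*q^2 + 112*p*q - 48*p + q^4 + 12*q^3 - 44*q^2 + 24*q, p^2 - p + q/2, r}; counting standard monomials gives mu = 7. Corank 1: A-series; mu = 7 gives A_7.

Type A_{7}, Milnor number mu = 7.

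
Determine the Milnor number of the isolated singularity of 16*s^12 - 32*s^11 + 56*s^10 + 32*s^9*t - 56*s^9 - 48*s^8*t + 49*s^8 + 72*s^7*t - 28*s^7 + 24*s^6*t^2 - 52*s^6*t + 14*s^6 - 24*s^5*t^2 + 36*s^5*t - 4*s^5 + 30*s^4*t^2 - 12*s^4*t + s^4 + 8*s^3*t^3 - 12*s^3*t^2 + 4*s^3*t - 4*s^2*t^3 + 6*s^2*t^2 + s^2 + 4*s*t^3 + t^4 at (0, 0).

3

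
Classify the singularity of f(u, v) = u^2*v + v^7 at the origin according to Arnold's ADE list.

D_{8}

The Hessian of f at 0 is [[0, 0], [0, 0]] with rank 0, so corank 2. A Groebner basis of the Jacobian ideal J(f) in C{u,v} is {u^2/7 + v^6, u^3, u*v}; counting standard monomials gives mu = 8. Corank 2; j^3 = u^2*v has shape L^2 M (L != M), so D-series; mu = 8 gives D_8.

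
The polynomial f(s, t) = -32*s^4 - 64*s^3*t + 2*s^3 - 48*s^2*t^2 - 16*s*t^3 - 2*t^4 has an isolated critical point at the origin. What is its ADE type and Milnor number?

Type E_{6}, Milnor number mu = 6.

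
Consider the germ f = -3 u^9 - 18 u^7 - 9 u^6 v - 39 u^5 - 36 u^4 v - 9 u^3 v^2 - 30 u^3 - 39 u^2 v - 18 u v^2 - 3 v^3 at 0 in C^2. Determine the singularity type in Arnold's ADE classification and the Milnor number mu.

The Hessian of f at 0 is [[0, 0], [0, 0]] with rank 0, so corank 2. A Groebner basis of the Jacobian ideal J(f) in C{u,v} is {v^3, u^2 - 3*v^2/11, u*v + 6*v^2/11}; counting standard monomials gives mu = 4. Corank 2; j^3 = -3*(2*u + v)*(5*u^2 + 4*u*v + v^2) splits into three distinct lines over C (the quadratic factor has nonzero discriminant), so D_4.

Type D4, Milnor number mu = 4.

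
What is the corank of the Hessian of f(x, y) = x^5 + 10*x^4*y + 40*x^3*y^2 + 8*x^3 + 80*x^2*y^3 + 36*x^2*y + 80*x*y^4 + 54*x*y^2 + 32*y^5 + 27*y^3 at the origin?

Hessian at 0 has rank 0.

2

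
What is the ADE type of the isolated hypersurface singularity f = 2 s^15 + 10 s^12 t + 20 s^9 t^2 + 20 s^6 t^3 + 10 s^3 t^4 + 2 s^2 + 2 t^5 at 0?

The Hessian of f at 0 has rank 1. Corank 1: A-series; mu = 4 gives A_4.

A_4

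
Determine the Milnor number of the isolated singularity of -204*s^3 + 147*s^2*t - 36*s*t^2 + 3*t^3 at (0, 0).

4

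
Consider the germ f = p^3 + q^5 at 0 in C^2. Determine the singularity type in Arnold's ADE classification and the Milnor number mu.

Type E8, Milnor number mu = 8.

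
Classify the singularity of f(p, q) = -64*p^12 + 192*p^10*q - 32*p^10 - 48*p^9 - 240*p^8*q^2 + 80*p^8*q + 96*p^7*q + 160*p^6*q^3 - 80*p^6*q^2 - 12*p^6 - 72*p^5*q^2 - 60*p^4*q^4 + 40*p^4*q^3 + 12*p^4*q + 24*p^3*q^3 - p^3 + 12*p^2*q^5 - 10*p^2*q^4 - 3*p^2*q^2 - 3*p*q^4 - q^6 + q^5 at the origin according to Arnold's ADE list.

The Hessian of f at 0 has rank 0. Corank 2; j^3 = -p^3 is a perfect cube, so E-series; the 5-jet and mu = 8 give E_8.

E8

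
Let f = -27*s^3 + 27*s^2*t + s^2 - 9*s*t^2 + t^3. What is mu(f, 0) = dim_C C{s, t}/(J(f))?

2

The Hessian of f at 0 has rank 1. Corank 1: A-series; mu = 2 gives A_2.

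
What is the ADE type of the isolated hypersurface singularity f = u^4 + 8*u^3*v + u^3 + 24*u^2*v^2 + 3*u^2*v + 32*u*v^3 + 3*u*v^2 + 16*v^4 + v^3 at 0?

E_6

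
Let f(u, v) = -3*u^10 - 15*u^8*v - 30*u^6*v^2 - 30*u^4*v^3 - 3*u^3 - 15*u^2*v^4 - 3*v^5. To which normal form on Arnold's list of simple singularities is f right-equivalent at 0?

E_8

The Hessian of f at 0 has rank 0. Corank 2; j^3 = -3*u^3 is a perfect cube, so E-series; the 5-jet and mu = 8 give E_8.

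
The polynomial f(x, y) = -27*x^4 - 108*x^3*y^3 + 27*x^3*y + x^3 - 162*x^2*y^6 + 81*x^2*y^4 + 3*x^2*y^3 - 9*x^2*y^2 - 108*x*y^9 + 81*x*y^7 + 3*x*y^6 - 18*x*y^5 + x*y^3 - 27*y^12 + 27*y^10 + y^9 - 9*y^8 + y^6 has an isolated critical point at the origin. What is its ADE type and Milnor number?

The Hessian of f at 0 is [[0, 0], [0, 0]] with rank 0, so corank 2. A Groebner basis of the Jacobian ideal J(f) in C{x,y} is {x^2/3 + y^4 + y^3/9, x^3, x^2*y - x^2/9 - y^3/27, -2*x^2/3 + x*y^2 - 2*y^3/9}; counting standard monomials gives mu = 7. Corank 2; j^3 = x^3 is a perfect cube, so E-series; the 4-jet and mu = 7 give E_7.

Type E_7, Milnor number mu = 7.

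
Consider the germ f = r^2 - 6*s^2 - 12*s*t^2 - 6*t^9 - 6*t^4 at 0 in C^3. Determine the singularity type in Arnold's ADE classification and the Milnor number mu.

Type A_{8}, Milnor number mu = 8.

The Hessian of f at 0 has rank 2. Corank 1: A-series; mu = 8 gives A_8.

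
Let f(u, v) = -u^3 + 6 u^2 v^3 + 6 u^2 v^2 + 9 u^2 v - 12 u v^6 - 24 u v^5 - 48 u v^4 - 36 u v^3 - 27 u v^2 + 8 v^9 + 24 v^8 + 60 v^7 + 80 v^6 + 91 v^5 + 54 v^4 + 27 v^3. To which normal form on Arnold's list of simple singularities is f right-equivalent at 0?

E_8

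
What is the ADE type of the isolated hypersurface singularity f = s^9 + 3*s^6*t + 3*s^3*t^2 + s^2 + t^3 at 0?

The Hessian of f at 0 has rank 1. Corank 1: A-series; mu = 2 gives A_2.

A_{2}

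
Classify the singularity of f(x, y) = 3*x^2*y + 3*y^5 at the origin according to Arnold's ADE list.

The Hessian of f at 0 is [[0, 0], [0, 0]] with rank 0, so corank 2. A Groebner basis of the Jacobian ideal J(f) in C{x,y} is {x^2/5 + y^4, x^3, x*y}; counting standard monomials gives mu = 6. Corank 2; j^3 = 3*x^2*y has shape L^2 M (L != M), so D-series; mu = 6 gives D_6.

D_6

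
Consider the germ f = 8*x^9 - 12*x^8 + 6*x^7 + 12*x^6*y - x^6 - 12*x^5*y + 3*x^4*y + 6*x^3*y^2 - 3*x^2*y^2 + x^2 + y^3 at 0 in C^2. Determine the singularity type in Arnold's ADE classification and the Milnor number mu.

Type A2, Milnor number mu = 2.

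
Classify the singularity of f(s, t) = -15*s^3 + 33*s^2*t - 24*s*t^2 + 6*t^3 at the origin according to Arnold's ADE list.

D4

The Hessian of f at 0 has rank 0. Corank 2; j^3 = -3*(s - t)*(5*s^2 - 6*s*t + 2*t^2) splits into three distinct lines over C (the quadratic factor has nonzero discriminant), so D_4.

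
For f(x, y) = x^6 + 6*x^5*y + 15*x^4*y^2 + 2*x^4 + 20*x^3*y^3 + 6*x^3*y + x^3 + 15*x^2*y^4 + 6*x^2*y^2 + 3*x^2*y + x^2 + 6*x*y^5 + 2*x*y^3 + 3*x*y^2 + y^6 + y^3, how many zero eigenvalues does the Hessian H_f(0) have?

Hessian at 0 has rank 1.

1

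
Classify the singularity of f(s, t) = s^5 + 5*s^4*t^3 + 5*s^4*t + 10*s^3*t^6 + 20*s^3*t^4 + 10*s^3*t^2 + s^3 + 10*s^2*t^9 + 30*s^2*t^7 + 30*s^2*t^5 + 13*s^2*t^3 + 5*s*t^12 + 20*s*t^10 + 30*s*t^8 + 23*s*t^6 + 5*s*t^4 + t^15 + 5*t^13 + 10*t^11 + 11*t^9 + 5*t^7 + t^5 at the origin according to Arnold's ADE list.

E_{8}

The Hessian of f at 0 has rank 0. Corank 2; j^3 = s^3 is a perfect cube, so E-series; the 5-jet and mu = 8 give E_8.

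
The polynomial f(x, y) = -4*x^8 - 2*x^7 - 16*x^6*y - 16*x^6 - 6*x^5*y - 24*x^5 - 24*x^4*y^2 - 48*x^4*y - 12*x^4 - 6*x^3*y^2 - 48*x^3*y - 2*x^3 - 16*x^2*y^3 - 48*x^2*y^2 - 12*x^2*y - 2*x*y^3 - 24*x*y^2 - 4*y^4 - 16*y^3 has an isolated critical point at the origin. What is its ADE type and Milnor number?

The Hessian of f at 0 has rank 0. Corank 2; j^3 = -2*(x + 2*y)^3 is a perfect cube, so E-series; the 4-jet and mu = 7 give E_7.

Type E7, Milnor number mu = 7.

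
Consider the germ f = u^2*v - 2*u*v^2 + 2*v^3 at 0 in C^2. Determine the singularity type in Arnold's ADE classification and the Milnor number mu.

The Hessian of f at 0 has rank 0. Corank 2; j^3 = v*(u^2 - 2*u*v + 2*v^2) splits into three distinct lines over C (the quadratic factor has nonzero discriminant), so D_4.

Type D4, Milnor number mu = 4.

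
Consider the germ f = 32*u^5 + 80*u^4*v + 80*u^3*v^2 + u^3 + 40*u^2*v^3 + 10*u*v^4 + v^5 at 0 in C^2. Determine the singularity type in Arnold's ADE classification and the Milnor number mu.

Type E_{8}, Milnor number mu = 8.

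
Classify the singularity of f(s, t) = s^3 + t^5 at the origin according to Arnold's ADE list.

The Hessian of f at 0 has rank 0. Corank 2; j^3 = s^3 is a perfect cube, so E-series; the 5-jet and mu = 8 give E_8.

E_8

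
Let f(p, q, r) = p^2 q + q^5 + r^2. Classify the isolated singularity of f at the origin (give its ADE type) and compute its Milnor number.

Type D_{6}, Milnor number mu = 6.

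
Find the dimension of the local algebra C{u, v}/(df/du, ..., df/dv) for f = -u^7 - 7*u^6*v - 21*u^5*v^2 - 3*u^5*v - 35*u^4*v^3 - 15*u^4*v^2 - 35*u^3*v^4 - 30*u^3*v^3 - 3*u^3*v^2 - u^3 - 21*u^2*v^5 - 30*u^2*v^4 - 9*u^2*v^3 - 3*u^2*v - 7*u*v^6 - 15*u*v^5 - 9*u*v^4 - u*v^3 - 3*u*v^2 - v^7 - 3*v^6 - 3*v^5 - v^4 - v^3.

7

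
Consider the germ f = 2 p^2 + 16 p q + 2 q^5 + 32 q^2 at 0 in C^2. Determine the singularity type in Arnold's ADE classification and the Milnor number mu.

Type A_4, Milnor number mu = 4.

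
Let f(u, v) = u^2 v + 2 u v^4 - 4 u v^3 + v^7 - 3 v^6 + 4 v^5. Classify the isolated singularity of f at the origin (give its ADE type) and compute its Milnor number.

Type D_{7}, Milnor number mu = 7.

The Hessian of f at 0 has rank 0. Corank 2; j^3 = u^2*v has shape L^2 M (L != M), so D-series; mu = 7 gives D_7.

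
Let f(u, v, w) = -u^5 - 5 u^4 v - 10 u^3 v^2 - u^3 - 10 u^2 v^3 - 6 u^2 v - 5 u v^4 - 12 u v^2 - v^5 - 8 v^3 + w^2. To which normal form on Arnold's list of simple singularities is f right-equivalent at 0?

E_8

The Hessian of f at 0 is [[0, 0, 0], [0, 0, 0], [0, 0, 2]] with rank 1, so corank 2. A Groebner basis of the Jacobian ideal J(f) in C{u,v,w} is {v^5, u*v^3 + 7*v^4/4, u^2 + 4*u*v + 4*v^2, w}; counting standard monomials gives mu = 8. Corank 2; j^3 = -(u + 2*v)^3 is a perfect cube, so E-series; the 5-jet and mu = 8 give E_8.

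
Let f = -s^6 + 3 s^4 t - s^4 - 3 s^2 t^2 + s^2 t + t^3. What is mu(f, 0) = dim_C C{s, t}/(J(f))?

The Hessian of f at 0 has rank 0. Corank 2; j^3 = t*(s^2 + t^2) splits into three distinct lines over C (the quadratic factor has nonzero discriminant), so D_4.

4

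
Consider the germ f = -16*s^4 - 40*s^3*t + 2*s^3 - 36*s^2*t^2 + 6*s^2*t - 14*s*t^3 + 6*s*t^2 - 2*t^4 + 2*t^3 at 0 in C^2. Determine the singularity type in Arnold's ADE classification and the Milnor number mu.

Type E_7, Milnor number mu = 7.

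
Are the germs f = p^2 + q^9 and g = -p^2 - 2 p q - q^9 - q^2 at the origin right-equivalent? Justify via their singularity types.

Yes.

The Hessian of f at 0 is [[2, 0], [0, 0]] with rank 1, so corank 1. A Groebner basis of the Jacobian ideal J(f) in C{p,q} is {q^8, p}; counting standard monomials gives mu = 8. Corank 1: A-series; mu = 8 gives A_8. The Hessian of g at 0 is [[-2, -2], [-2, -2]] with rank 1, so corank 1. A Groebner basis of the Jacobian ideal J(g) in C{p,q} is {q^8, p + q}; counting standard monomials gives mu = 8. Corank 1: A-series; mu = 8 gives A_8. Both have type A_8, hence right-equivalent.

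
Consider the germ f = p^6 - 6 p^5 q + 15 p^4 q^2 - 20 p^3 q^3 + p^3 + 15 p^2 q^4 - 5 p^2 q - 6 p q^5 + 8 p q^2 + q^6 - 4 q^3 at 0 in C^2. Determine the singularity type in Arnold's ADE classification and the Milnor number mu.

Type D_{7}, Milnor number mu = 7.

The Hessian of f at 0 is [[0, 0], [0, 0]] with rank 0, so corank 2. A Groebner basis of the Jacobian ideal J(f) in C{p,q} is {-p*q/6 + q^5 + q^2/3, p*q^2 - 2*q^3, p^2 - 3*p*q + 2*q^2}; counting standard monomials gives mu = 7. Corank 2; j^3 = (p - 2*q)^2*(p - q) has shape L^2 M (L != M), so D-series; mu = 7 gives D_7.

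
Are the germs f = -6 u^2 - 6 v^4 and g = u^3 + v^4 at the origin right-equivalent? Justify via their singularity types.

No.

The Hessian of f at 0 is [[-12, 0], [0, 0]] with rank 1, so corank 1. A Groebner basis of the Jacobian ideal J(f) in C{u,v} is {v^3, u}; counting standard monomials gives mu = 3. Corank 1: A-series; mu = 3 gives A_3. The Hessian of g at 0 is [[0, 0], [0, 0]] with rank 0, so corank 2. A Groebner basis of the Jacobian ideal J(g) in C{u,v} is {v^3, u^2}; counting standard monomials gives mu = 6. Corank 2; j^3 = u^3 is a perfect cube, so E-series; the 4-jet and mu = 6 give E_6. f is A_3 but g is E_6, hence not right-equivalent.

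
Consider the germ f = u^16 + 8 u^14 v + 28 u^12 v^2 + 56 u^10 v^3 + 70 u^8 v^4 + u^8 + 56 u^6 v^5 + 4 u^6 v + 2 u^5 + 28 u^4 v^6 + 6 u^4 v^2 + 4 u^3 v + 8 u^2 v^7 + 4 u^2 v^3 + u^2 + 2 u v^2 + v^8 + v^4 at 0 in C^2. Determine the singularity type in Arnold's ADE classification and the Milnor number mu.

The Hessian of f at 0 has rank 1. Corank 1: A-series; mu = 7 gives A_7.

Type A7, Milnor number mu = 7.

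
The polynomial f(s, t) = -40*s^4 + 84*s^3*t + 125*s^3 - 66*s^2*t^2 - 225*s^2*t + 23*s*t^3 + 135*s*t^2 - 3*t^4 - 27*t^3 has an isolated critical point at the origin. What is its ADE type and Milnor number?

Type E_{7}, Milnor number mu = 7.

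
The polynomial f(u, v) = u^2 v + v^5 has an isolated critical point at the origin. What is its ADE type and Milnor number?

The Hessian of f at 0 is [[0, 0], [0, 0]] with rank 0, so corank 2. A Groebner basis of the Jacobian ideal J(f) in C{u,v} is {u^2/5 + v^4, u^3, u*v}; counting standard monomials gives mu = 6. Corank 2; j^3 = u^2*v has shape L^2 M (L != M), so D-series; mu = 6 gives D_6.

Type D_{6}, Milnor number mu = 6.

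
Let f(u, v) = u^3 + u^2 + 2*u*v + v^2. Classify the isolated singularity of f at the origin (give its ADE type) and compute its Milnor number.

Type A2, Milnor number mu = 2.

The Hessian of f at 0 has rank 1. Corank 1: A-series; mu = 2 gives A_2.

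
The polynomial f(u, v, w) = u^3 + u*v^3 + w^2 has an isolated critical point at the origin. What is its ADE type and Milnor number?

Type E_{7}, Milnor number mu = 7.

The Hessian of f at 0 has rank 1. Corank 2; j^3 = u^3 is a perfect cube, so E-series; the 4-jet and mu = 7 give E_7.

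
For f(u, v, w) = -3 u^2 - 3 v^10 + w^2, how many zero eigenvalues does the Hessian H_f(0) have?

Hessian at 0 has rank 2.

1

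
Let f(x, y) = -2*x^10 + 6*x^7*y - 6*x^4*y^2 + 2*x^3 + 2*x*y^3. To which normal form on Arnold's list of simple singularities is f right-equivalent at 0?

E_{7}

The Hessian of f at 0 has rank 0. Corank 2; j^3 = 2*x^3 is a perfect cube, so E-series; the 4-jet and mu = 7 give E_7.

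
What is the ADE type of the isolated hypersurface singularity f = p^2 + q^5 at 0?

A_4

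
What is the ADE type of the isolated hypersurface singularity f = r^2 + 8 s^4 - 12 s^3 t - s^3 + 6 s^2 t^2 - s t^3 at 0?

The Hessian of f at 0 has rank 1. Corank 2; j^3 = -s^3 is a perfect cube, so E-series; the 4-jet and mu = 7 give E_7.

E7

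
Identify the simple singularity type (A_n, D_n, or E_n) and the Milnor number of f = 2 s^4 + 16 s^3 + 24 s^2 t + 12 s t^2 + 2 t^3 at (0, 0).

The Hessian of f at 0 has rank 0. Corank 2; j^3 = 2*(2*s + t)^3 is a perfect cube, so E-series; the 4-jet and mu = 6 give E_6.

Type E_{6}, Milnor number mu = 6.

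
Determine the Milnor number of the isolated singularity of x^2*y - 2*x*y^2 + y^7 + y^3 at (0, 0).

The Hessian of f at 0 is [[0, 0], [0, 0]] with rank 0, so corank 2. A Groebner basis of the Jacobian ideal J(f) in C{x,y} is {x^2/7 + y^6 - y^2/7, x^3 - y^3, x*y - y^2}; counting standard monomials gives mu = 8. Corank 2; j^3 = y*(x - y)^2 has shape L^2 M (L != M), so D-series; mu = 8 gives D_8.

8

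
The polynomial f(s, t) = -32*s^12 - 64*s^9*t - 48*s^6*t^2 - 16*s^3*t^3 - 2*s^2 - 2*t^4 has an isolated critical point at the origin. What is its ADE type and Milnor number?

The Hessian of f at 0 is [[-4, 0], [0, 0]] with rank 1, so corank 1. A Groebner basis of the Jacobian ideal J(f) in C{s,t} is {t^3, s}; counting standard monomials gives mu = 3. Corank 1: A-series; mu = 3 gives A_3.

Type A3, Milnor number mu = 3.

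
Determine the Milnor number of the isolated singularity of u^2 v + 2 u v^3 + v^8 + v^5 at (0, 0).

9

The Hessian of f at 0 is [[0, 0], [0, 0]] with rank 0, so corank 2. A Groebner basis of the Jacobian ideal J(f) in C{u,v} is {u^4, u^3*v - u^2/8 - u*v^2/8, u^3 + u^2*v^2, u*v + v^3}; counting standard monomials gives mu = 9. Corank 2; j^3 = u^2*v has shape L^2 M (L != M), so D-series; mu = 9 gives D_9.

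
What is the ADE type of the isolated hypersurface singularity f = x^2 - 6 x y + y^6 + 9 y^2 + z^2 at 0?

The Hessian of f at 0 has rank 2. Corank 1: A-series; mu = 5 gives A_5.

A_{5}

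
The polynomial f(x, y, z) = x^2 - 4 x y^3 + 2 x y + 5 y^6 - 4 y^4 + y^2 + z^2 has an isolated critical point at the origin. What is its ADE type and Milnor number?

Type A5, Milnor number mu = 5.

The Hessian of f at 0 is [[2, 2, 0], [2, 2, 0], [0, 0, 2]] with rank 2, so corank 1. A Groebner basis of the Jacobian ideal J(f) in C{x,y,z} is {x*y^2 + x/2 + y/2, -x/2 + y^3 - y/2, x^2 + 2*x*y + y^2, z}; counting standard monomials gives mu = 5. Corank 1: A-series; mu = 5 gives A_5.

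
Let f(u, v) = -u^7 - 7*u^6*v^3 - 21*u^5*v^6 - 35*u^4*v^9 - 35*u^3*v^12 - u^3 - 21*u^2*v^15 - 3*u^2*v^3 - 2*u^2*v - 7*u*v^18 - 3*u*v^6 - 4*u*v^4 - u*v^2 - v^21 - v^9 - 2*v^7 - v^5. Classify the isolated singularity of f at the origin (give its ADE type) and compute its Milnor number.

The Hessian of f at 0 is [[0, 0], [0, 0]] with rank 0, so corank 2. A Groebner basis of the Jacobian ideal J(f) in C{u,v} is {u^2 + u*v^3 + u*v, -7*u^2/6 - 4*u*v/3 + v^4 - v^2/6, u^3 - 3*u*v^2 - 2*v^3, u^2*v + 2*u*v^2 + v^3}; counting standard monomials gives mu = 8. Corank 2; j^3 = -u*(u + v)^2 has shape L^2 M (L != M), so D-series; mu = 8 gives D_8.

Type D8, Milnor number mu = 8.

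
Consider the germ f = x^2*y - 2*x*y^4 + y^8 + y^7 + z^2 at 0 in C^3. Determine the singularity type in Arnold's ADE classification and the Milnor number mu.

Type D_9, Milnor number mu = 9.

The Hessian of f at 0 has rank 1. Corank 2; j^3 = x^2*y has shape L^2 M (L != M), so D-series; mu = 9 gives D_9.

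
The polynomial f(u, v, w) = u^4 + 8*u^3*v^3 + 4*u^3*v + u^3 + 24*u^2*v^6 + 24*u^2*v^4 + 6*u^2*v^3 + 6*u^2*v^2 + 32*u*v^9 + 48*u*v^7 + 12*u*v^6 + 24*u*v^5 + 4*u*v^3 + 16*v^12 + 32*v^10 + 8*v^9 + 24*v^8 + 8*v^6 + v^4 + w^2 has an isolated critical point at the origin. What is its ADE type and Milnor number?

Type E6, Milnor number mu = 6.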